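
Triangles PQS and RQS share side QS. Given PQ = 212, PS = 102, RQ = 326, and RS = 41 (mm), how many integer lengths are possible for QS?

28

From triangle PQS: 110 < QS < 314.
From triangle RQS: 285 < QS < 367.
Intersection: 285 < QS < 314, so integers 286 through 313: 28 values.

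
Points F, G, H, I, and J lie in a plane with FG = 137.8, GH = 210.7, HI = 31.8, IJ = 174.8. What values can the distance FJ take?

0 ≤ FJ ≤ 555.1

The maximum is all hops collinear in one direction: 137.8 + 210.7 + 31.8 + 174.8 = 555.1.
The longest hop is 210.7; the others sum to 344.4. Since 210.7 ≤ 344.4, the path can fold back on itself completely, so the minimum distance is 0.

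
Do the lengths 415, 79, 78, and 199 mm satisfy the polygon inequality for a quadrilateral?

No

For a quadrilateral, each side must be shorter than the sum of the others.
Here the longest side is 415, but the remaining 3 sides sum to only 356.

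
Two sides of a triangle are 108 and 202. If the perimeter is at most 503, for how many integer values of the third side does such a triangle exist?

99

Triangle inequality: 94 < x < 310. Perimeter ≤ 503 gives x ≤ 503 − 108 − 202 = 193.
So 94 < x ≤ 193; integers 95 through 193: 99 values.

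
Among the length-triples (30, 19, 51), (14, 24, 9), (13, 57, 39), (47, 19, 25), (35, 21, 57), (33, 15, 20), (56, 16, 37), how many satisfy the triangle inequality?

(19,30,51): 19+30 ≤ 51 → not valid
(9,14,24): 9+14 ≤ 24 → not valid
(13,39,57): 13+39 ≤ 57 → not valid
(19,25,47): 19+25 ≤ 47 → not valid
(21,35,57): 21+35 ≤ 57 → not valid
(15,20,33): 15+20 > 33 → valid
(16,37,56): 16+37 ≤ 56 → not valid
1 of the 7 triples forms a triangle.

1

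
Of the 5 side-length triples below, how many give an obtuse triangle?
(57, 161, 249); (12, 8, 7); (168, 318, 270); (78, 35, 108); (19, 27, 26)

2

(57,161,249): 57+161 ≤ 249, not a triangle
(12,8,7): 7²+8² = 113 < 144 = 12² → obtuse
(168,318,270): 168²+270² = 101124 = 318² → right
(78,35,108): 35²+78² = 7309 < 11664 = 108² → obtuse
(19,27,26): 19²+26² = 1037 > 729 = 27² → acute
2 of the 5 are obtuse.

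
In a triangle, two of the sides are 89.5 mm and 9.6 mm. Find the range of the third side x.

79.9 < x < 99.1 (mm)

By the triangle inequality, x must be less than 89.5 + 9.6 = 99.1 and greater than |89.5 − 9.6| = 79.9.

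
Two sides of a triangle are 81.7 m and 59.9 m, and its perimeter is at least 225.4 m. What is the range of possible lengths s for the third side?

Triangle inequality alone gives 21.8 < s < 141.6.
The perimeter condition gives s ≥ 225.4 − 81.7 − 59.9 = 83.8.
Intersecting the two: 83.8 ≤ s < 141.6.

83.8 ≤ s < 141.6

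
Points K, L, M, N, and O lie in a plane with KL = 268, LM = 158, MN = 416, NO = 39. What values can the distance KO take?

0 ≤ KO ≤ 881

The maximum is all hops collinear in one direction: 268 + 158 + 416 + 39 = 881.
The longest hop is 416; the others sum to 465. Since 416 ≤ 465, the path can fold back on itself completely, so the minimum distance is 0.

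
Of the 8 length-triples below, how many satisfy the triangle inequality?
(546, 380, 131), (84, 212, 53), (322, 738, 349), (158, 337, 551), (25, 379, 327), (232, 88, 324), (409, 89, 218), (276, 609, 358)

1

(131,380,546): 131+380 ≤ 546 → not valid
(53,84,212): 53+84 ≤ 212 → not valid
(322,349,738): 322+349 ≤ 738 → not valid
(158,337,551): 158+337 ≤ 551 → not valid
(25,327,379): 25+327 ≤ 379 → not valid
(88,232,324): 88+232 ≤ 324 → not valid
(89,218,409): 89+218 ≤ 409 → not valid
(276,358,609): 276+358 > 609 → valid
1 of the 8 triples forms a triangle.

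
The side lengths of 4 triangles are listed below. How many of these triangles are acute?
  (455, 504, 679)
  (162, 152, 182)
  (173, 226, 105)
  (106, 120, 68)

2

(455,504,679): 455²+504² = 461041 = 679² → right
(162,152,182): 152²+162² = 49348 > 33124 = 182² → acute
(173,226,105): 105²+173² = 40954 < 51076 = 226² → obtuse
(106,120,68): 68²+106² = 15860 > 14400 = 120² → acute
2 of the 4 are acute.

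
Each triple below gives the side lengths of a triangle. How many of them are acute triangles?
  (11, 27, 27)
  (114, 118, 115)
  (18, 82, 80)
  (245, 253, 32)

2

(11,27,27): 11²+27² = 850 > 729 = 27² → acute
(114,118,115): 114²+115² = 26221 > 13924 = 118² → acute
(18,82,80): 18²+80² = 6724 = 82² → right
(245,253,32): 32²+245² = 61049 < 64009 = 253² → obtuse
2 of the 4 are acute.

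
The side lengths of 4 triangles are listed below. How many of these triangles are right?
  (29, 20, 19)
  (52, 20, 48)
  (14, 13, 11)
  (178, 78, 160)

2

(29,20,19): 19²+20² = 761 < 841 = 29² → obtuse
(52,20,48): 20²+48² = 2704 = 52² → right
(14,13,11): 11²+13² = 290 > 196 = 14² → acute
(178,78,160): 78²+160² = 31684 = 178² → right
2 of the 4 are right.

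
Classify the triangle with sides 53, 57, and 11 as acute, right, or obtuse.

obtuse

Compare the square of the longest side to the sum of squares of the other two: 11² + 53² = 2930 < 3249 = 57².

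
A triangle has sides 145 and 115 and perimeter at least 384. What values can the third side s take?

124 ≤ s < 260

Triangle inequality alone gives 30 < s < 260.
The perimeter condition gives s ≥ 384 − 145 − 115 = 124.
Intersecting the two: 124 ≤ s < 260.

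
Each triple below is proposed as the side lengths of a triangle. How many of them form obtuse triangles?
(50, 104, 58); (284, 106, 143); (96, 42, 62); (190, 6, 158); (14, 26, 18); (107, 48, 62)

4

(50,104,58): 50²+58² = 5864 < 10816 = 104² → obtuse
(284,106,143): 106+143 ≤ 284, not a triangle
(96,42,62): 42²+62² = 5608 < 9216 = 96² → obtuse
(190,6,158): 6+158 ≤ 190, not a triangle
(14,26,18): 14²+18² = 520 < 676 = 26² → obtuse
(107,48,62): 48²+62² = 6148 < 11449 = 107² → obtuse
4 of the 6 are obtuse.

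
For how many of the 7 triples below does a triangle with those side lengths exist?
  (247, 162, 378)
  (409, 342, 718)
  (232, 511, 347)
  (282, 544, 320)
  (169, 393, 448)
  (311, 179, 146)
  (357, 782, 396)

6

(162,247,378): 162+247 > 378 → valid
(342,409,718): 342+409 > 718 → valid
(232,347,511): 232+347 > 511 → valid
(282,320,544): 282+320 > 544 → valid
(169,393,448): 169+393 > 448 → valid
(146,179,311): 146+179 > 311 → valid
(357,396,782): 357+396 ≤ 782 → not valid
6 of the 7 triples form a triangle.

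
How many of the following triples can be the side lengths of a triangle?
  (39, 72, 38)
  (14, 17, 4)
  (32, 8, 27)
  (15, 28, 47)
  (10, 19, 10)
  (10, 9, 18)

5

(38,39,72): 38+39 > 72 → valid
(4,14,17): 4+14 > 17 → valid
(8,27,32): 8+27 > 32 → valid
(15,28,47): 15+28 ≤ 47 → not valid
(10,10,19): 10+10 > 19 → valid
(9,10,18): 9+10 > 18 → valid
5 of the 6 triples form a triangle.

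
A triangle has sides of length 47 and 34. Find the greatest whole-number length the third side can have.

80

The third side must be strictly less than 47 + 34 = 81.
The largest integer below 81 is 80.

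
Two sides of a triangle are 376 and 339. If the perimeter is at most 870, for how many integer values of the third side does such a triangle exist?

118

Triangle inequality: 37 < x < 715. Perimeter ≤ 870 gives x ≤ 870 − 376 − 339 = 155.
So 37 < x ≤ 155; integers 38 through 155: 118 values.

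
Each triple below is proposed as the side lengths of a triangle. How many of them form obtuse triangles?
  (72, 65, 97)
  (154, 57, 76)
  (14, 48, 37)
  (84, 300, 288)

(72,65,97): 65²+72² = 9409 = 97² → right
(154,57,76): 57+76 ≤ 154, not a triangle
(14,48,37): 14²+37² = 1565 < 2304 = 48² → obtuse
(84,300,288): 84²+288² = 90000 = 300² → right
1 of the 4 is obtuse.

1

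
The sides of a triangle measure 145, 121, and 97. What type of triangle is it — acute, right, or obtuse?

Compare the square of the longest side to the sum of squares of the other two: 97² + 121² = 24050 > 21025 = 145².

acute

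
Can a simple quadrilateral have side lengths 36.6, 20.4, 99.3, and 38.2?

For a quadrilateral, each side must be shorter than the sum of the others.
Here the longest side is 99.3, but the remaining 3 sides sum to only 95.2.

No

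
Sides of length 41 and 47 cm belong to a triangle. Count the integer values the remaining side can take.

The third side lies in the open interval (6, 88).
Integers from 7 to 87 inclusive: 87 − 7 + 1 = 81.

81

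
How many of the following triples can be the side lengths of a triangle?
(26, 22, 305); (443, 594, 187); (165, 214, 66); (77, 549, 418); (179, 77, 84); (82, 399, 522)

(22,26,305): 22+26 ≤ 305 → not valid
(187,443,594): 187+443 > 594 → valid
(66,165,214): 66+165 > 214 → valid
(77,418,549): 77+418 ≤ 549 → not valid
(77,84,179): 77+84 ≤ 179 → not valid
(82,399,522): 82+399 ≤ 522 → not valid
2 of the 6 triples form a triangle.

2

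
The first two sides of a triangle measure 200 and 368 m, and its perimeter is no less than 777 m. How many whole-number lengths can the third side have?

Triangle inequality: 168 < x < 568. Perimeter ≥ 777 gives x ≥ 777 − 200 − 368 = 209.
So 209 ≤ x < 568; integers 209 through 567: 359 values.

359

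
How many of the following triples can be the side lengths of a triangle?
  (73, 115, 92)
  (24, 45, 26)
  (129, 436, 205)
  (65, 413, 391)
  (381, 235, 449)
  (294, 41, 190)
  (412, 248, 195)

5

(73,92,115): 73+92 > 115 → valid
(24,26,45): 24+26 > 45 → valid
(129,205,436): 129+205 ≤ 436 → not valid
(65,391,413): 65+391 > 413 → valid
(235,381,449): 235+381 > 449 → valid
(41,190,294): 41+190 ≤ 294 → not valid
(195,248,412): 195+248 > 412 → valid
5 of the 7 triples form a triangle.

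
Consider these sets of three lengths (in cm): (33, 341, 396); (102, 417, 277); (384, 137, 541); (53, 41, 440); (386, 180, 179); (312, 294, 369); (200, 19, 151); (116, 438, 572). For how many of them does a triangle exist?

1

(33,341,396): 33+341 ≤ 396 → not valid
(102,277,417): 102+277 ≤ 417 → not valid
(137,384,541): 137+384 ≤ 541 → not valid
(41,53,440): 41+53 ≤ 440 → not valid
(179,180,386): 179+180 ≤ 386 → not valid
(294,312,369): 294+312 > 369 → valid
(19,151,200): 19+151 ≤ 200 → not valid
(116,438,572): 116+438 ≤ 572 → not valid
1 of the 8 triples forms a triangle.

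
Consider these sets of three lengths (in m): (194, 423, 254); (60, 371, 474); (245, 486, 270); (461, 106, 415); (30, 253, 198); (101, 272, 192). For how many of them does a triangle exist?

4

(194,254,423): 194+254 > 423 → valid
(60,371,474): 60+371 ≤ 474 → not valid
(245,270,486): 245+270 > 486 → valid
(106,415,461): 106+415 > 461 → valid
(30,198,253): 30+198 ≤ 253 → not valid
(101,192,272): 101+192 > 272 → valid
4 of the 6 triples form a triangle.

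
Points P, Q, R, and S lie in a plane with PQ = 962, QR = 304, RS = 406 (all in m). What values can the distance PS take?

252 ≤ PS ≤ 1672 m

The maximum is all hops collinear in one direction: 962 + 304 + 406 = 1672.
The longest hop is 962; the others sum to 710. Folding the others back against it leaves at least 962 − 710 = 252.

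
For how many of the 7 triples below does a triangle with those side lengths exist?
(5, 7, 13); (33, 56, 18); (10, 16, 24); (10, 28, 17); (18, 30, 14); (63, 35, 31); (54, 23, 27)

(5,7,13): 5+7 ≤ 13 → not valid
(18,33,56): 18+33 ≤ 56 → not valid
(10,16,24): 10+16 > 24 → valid
(10,17,28): 10+17 ≤ 28 → not valid
(14,18,30): 14+18 > 30 → valid
(31,35,63): 31+35 > 63 → valid
(23,27,54): 23+27 ≤ 54 → not valid
3 of the 7 triples form a triangle.

3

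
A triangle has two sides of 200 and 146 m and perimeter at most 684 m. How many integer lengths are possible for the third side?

Triangle inequality: 54 < x < 346. Perimeter ≤ 684 gives x ≤ 684 − 200 − 146 = 338.
So 54 < x ≤ 338; integers 55 through 338: 284 values.

284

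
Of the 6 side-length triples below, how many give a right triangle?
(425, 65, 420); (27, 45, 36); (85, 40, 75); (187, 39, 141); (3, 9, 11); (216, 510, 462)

4

(425,65,420): 65²+420² = 180625 = 425² → right
(27,45,36): 27²+36² = 2025 = 45² → right
(85,40,75): 40²+75² = 7225 = 85² → right
(187,39,141): 39+141 ≤ 187, not a triangle
(3,9,11): 3²+9² = 90 < 121 = 11² → obtuse
(216,510,462): 216²+462² = 260100 = 510² → right
4 of the 6 are right.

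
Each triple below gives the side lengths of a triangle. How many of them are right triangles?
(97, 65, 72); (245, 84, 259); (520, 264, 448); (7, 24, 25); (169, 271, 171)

4

(97,65,72): 65²+72² = 9409 = 97² → right
(245,84,259): 84²+245² = 67081 = 259² → right
(520,264,448): 264²+448² = 270400 = 520² → right
(7,24,25): 7²+24² = 625 = 25² → right
(169,271,171): 169²+171² = 57802 < 73441 = 271² → obtuse
4 of the 5 are right.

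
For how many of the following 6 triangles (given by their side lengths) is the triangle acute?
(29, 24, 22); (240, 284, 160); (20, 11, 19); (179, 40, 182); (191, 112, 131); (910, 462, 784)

4

(29,24,22): 22²+24² = 1060 > 841 = 29² → acute
(240,284,160): 160²+240² = 83200 > 80656 = 284² → acute
(20,11,19): 11²+19² = 482 > 400 = 20² → acute
(179,40,182): 40²+179² = 33641 > 33124 = 182² → acute
(191,112,131): 112²+131² = 29705 < 36481 = 191² → obtuse
(910,462,784): 462²+784² = 828100 = 910² → right
4 of the 6 are acute.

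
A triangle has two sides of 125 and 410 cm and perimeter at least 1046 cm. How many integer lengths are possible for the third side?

24

Triangle inequality: 285 < x < 535. Perimeter ≥ 1046 gives x ≥ 1046 − 125 − 410 = 511.
So 511 ≤ x < 535; integers 511 through 534: 24 values.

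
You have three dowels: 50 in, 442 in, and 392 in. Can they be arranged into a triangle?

No

The two shorter sides sum to 442, exactly equal to the longest side 442.
That gives only a degenerate (flat) triangle — the inequality must be strict.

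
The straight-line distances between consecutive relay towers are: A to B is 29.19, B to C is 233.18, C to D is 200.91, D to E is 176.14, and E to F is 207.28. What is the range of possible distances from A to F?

The maximum is all hops collinear in one direction: 29.19 + 233.18 + 200.91 + 176.14 + 207.28 = 846.70.
The longest hop is 233.18; the others sum to 613.52. Since 233.18 ≤ 613.52, the path can fold back on itself completely, so the minimum distance is 0.

0 ≤ AF ≤ 846.70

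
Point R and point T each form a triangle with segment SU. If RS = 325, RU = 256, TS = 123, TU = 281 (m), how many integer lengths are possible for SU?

From triangle RSU: 69 < SU < 581.
From triangle TSU: 158 < SU < 404.
Intersection: 158 < SU < 404, so integers 159 through 403: 245 values.

245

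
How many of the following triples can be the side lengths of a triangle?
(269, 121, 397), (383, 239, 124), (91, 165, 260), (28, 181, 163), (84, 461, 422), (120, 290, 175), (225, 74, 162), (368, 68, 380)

(121,269,397): 121+269 ≤ 397 → not valid
(124,239,383): 124+239 ≤ 383 → not valid
(91,165,260): 91+165 ≤ 260 → not valid
(28,163,181): 28+163 > 181 → valid
(84,422,461): 84+422 > 461 → valid
(120,175,290): 120+175 > 290 → valid
(74,162,225): 74+162 > 225 → valid
(68,368,380): 68+368 > 380 → valid
5 of the 8 triples form a triangle.

5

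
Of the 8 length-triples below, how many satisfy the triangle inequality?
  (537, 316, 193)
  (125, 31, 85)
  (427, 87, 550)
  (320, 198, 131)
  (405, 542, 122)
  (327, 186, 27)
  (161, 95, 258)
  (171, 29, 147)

2

(193,316,537): 193+316 ≤ 537 → not valid
(31,85,125): 31+85 ≤ 125 → not valid
(87,427,550): 87+427 ≤ 550 → not valid
(131,198,320): 131+198 > 320 → valid
(122,405,542): 122+405 ≤ 542 → not valid
(27,186,327): 27+186 ≤ 327 → not valid
(95,161,258): 95+161 ≤ 258 → not valid
(29,147,171): 29+147 > 171 → valid
2 of the 8 triples form a triangle.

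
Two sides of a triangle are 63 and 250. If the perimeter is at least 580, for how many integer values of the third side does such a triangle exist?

Triangle inequality: 187 < x < 313. Perimeter ≥ 580 gives x ≥ 580 − 63 − 250 = 267.
So 267 ≤ x < 313; integers 267 through 312: 46 values.

46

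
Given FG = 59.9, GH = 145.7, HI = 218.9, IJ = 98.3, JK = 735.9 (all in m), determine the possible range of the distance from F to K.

The maximum is all hops collinear in one direction: 59.9 + 145.7 + 218.9 + 98.3 + 735.9 = 1258.7.
The longest hop is 735.9; the others sum to 522.8. Folding the others back against it leaves at least 735.9 − 522.8 = 213.1.

213.1 ≤ FK ≤ 1258.7 m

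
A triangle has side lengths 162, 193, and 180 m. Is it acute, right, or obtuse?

Compare the square of the longest side to the sum of squares of the other two: 162² + 180² = 58644 > 37249 = 193².

acute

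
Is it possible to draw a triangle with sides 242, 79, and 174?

Yes

The longest side is 242, and the other two sum to 253.
Since 253 > 242, the triangle inequality holds.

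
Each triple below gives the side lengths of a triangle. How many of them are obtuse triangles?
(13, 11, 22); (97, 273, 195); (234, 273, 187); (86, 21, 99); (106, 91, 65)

(13,11,22): 11²+13² = 290 < 484 = 22² → obtuse
(97,273,195): 97²+195² = 47434 < 74529 = 273² → obtuse
(234,273,187): 187²+234² = 89725 > 74529 = 273² → acute
(86,21,99): 21²+86² = 7837 < 9801 = 99² → obtuse
(106,91,65): 65²+91² = 12506 > 11236 = 106² → acute
3 of the 5 are obtuse.

3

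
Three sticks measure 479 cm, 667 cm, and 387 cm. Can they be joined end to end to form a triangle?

Yes

The longest side is 667, and the other two sum to 866.
Since 866 > 667, the triangle inequality holds.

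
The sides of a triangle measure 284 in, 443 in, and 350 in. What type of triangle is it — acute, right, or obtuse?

acute

Compare the square of the longest side to the sum of squares of the other two: 284² + 350² = 203156 > 196249 = 443².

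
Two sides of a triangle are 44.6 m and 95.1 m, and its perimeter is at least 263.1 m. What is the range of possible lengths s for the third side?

Triangle inequality alone gives 50.5 < s < 139.7.
The perimeter condition gives s ≥ 263.1 − 44.6 − 95.1 = 123.4.
Intersecting the two: 123.4 ≤ s < 139.7.

123.4 ≤ s < 139.7 m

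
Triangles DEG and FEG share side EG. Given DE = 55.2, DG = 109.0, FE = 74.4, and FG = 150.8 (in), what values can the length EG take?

76.4 < EG < 164.2

From triangle DEG: |55.2 − 109.0| < EG < 55.2 + 109.0, i.e. 53.8 < EG < 164.2.
From triangle FEG: 76.4 < EG < 225.2.
Both must hold, so EG lies in the intersection.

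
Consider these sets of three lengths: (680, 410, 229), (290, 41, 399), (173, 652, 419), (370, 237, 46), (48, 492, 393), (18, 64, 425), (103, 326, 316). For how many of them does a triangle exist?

1

(229,410,680): 229+410 ≤ 680 → not valid
(41,290,399): 41+290 ≤ 399 → not valid
(173,419,652): 173+419 ≤ 652 → not valid
(46,237,370): 46+237 ≤ 370 → not valid
(48,393,492): 48+393 ≤ 492 → not valid
(18,64,425): 18+64 ≤ 425 → not valid
(103,316,326): 103+316 > 326 → valid
1 of the 7 triples forms a triangle.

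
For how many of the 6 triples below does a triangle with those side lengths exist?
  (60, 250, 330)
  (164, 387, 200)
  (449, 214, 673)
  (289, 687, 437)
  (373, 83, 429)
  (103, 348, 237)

2

(60,250,330): 60+250 ≤ 330 → not valid
(164,200,387): 164+200 ≤ 387 → not valid
(214,449,673): 214+449 ≤ 673 → not valid
(289,437,687): 289+437 > 687 → valid
(83,373,429): 83+373 > 429 → valid
(103,237,348): 103+237 ≤ 348 → not valid
2 of the 6 triples form a triangle.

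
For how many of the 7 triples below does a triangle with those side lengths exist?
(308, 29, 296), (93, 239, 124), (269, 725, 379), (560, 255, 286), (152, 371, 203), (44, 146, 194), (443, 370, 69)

(29,296,308): 29+296 > 308 → valid
(93,124,239): 93+124 ≤ 239 → not valid
(269,379,725): 269+379 ≤ 725 → not valid
(255,286,560): 255+286 ≤ 560 → not valid
(152,203,371): 152+203 ≤ 371 → not valid
(44,146,194): 44+146 ≤ 194 → not valid
(69,370,443): 69+370 ≤ 443 → not valid
1 of the 7 triples forms a triangle.

1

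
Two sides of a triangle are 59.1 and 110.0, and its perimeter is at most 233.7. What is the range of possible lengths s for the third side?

50.9 < s ≤ 64.6

Triangle inequality alone gives 50.9 < s < 169.1.
The perimeter condition gives s ≤ 233.7 − 59.1 − 110.0 = 64.6.
Intersecting the two: 50.9 < s ≤ 64.6.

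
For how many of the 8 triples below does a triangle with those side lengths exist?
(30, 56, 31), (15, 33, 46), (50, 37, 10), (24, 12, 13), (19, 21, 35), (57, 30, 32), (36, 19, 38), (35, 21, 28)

(30,31,56): 30+31 > 56 → valid
(15,33,46): 15+33 > 46 → valid
(10,37,50): 10+37 ≤ 50 → not valid
(12,13,24): 12+13 > 24 → valid
(19,21,35): 19+21 > 35 → valid
(30,32,57): 30+32 > 57 → valid
(19,36,38): 19+36 > 38 → valid
(21,28,35): 21+28 > 35 → valid
7 of the 8 triples form a triangle.

7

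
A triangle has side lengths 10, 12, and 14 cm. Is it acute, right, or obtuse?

Compare the square of the longest side to the sum of squares of the other two: 10² + 12² = 244 > 196 = 14².

acute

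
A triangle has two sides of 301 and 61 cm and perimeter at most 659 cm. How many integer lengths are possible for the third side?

Triangle inequality: 240 < x < 362. Perimeter ≤ 659 gives x ≤ 659 − 301 − 61 = 297.
So 240 < x ≤ 297; integers 241 through 297: 57 values.

57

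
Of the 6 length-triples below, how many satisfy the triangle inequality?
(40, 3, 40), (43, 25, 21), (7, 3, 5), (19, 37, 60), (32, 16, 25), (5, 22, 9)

(3,40,40): 3+40 > 40 → valid
(21,25,43): 21+25 > 43 → valid
(3,5,7): 3+5 > 7 → valid
(19,37,60): 19+37 ≤ 60 → not valid
(16,25,32): 16+25 > 32 → valid
(5,9,22): 5+9 ≤ 22 → not valid
4 of the 6 triples form a triangle.

4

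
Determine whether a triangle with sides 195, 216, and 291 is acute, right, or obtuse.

Compare the square of the longest side to the sum of squares of the other two: 195² + 216² = 84681 = 291².

right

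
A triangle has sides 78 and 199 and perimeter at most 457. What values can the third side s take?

121 < s ≤ 180

Triangle inequality alone gives 121 < s < 277.
The perimeter condition gives s ≤ 457 − 78 − 199 = 180.
Intersecting the two: 121 < s ≤ 180.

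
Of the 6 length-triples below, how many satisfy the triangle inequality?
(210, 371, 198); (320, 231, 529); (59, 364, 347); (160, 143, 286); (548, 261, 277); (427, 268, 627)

5

(198,210,371): 198+210 > 371 → valid
(231,320,529): 231+320 > 529 → valid
(59,347,364): 59+347 > 364 → valid
(143,160,286): 143+160 > 286 → valid
(261,277,548): 261+277 ≤ 548 → not valid
(268,427,627): 268+427 > 627 → valid
5 of the 6 triples form a triangle.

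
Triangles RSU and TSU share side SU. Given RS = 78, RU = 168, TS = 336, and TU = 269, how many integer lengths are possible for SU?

From triangle RSU: 90 < SU < 246.
From triangle TSU: 67 < SU < 605.
Intersection: 90 < SU < 246, so integers 91 through 245: 155 values.

155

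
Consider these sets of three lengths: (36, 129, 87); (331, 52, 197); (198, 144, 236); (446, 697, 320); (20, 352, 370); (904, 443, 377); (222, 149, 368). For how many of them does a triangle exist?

(36,87,129): 36+87 ≤ 129 → not valid
(52,197,331): 52+197 ≤ 331 → not valid
(144,198,236): 144+198 > 236 → valid
(320,446,697): 320+446 > 697 → valid
(20,352,370): 20+352 > 370 → valid
(377,443,904): 377+443 ≤ 904 → not valid
(149,222,368): 149+222 > 368 → valid
4 of the 7 triples form a triangle.

4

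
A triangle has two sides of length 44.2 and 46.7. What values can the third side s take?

By the triangle inequality, s must be less than 44.2 + 46.7 = 90.9 and greater than |44.2 − 46.7| = 2.5.

2.5 < s < 90.9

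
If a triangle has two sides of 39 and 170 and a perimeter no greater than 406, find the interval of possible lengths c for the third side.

131 < c ≤ 197

Triangle inequality alone gives 131 < c < 209.
The perimeter condition gives c ≤ 406 − 39 − 170 = 197.
Intersecting the two: 131 < c ≤ 197.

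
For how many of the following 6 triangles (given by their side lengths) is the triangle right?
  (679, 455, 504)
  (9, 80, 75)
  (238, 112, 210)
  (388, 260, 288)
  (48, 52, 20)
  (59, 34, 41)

4

(679,455,504): 455²+504² = 461041 = 679² → right
(9,80,75): 9²+75² = 5706 < 6400 = 80² → obtuse
(238,112,210): 112²+210² = 56644 = 238² → right
(388,260,288): 260²+288² = 150544 = 388² → right
(48,52,20): 20²+48² = 2704 = 52² → right
(59,34,41): 34²+41² = 2837 < 3481 = 59² → obtuse
4 of the 6 are right.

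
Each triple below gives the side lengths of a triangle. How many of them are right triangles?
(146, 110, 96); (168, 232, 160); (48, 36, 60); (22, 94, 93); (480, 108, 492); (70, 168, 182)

(146,110,96): 96²+110² = 21316 = 146² → right
(168,232,160): 160²+168² = 53824 = 232² → right
(48,36,60): 36²+48² = 3600 = 60² → right
(22,94,93): 22²+93² = 9133 > 8836 = 94² → acute
(480,108,492): 108²+480² = 242064 = 492² → right
(70,168,182): 70²+168² = 33124 = 182² → right
5 of the 6 are right.

5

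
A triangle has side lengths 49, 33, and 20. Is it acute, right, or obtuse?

Compare the square of the longest side to the sum of squares of the other two: 20² + 33² = 1489 < 2401 = 49².

obtuse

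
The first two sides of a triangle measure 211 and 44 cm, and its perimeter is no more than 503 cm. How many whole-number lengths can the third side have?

81

Triangle inequality: 167 < x < 255. Perimeter ≤ 503 gives x ≤ 503 − 211 − 44 = 248.
So 167 < x ≤ 248; integers 168 through 248: 81 values.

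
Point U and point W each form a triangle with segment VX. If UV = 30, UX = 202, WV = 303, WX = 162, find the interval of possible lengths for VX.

From triangle UVX: |30 − 202| < VX < 30 + 202, i.e. 172 < VX < 232.
From triangle WVX: 141 < VX < 465.
Both must hold, so VX lies in the intersection.

172 < VX < 232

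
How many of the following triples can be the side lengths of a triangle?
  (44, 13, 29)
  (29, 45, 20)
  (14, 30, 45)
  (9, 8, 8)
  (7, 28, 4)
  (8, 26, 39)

(13,29,44): 13+29 ≤ 44 → not valid
(20,29,45): 20+29 > 45 → valid
(14,30,45): 14+30 ≤ 45 → not valid
(8,8,9): 8+8 > 9 → valid
(4,7,28): 4+7 ≤ 28 → not valid
(8,26,39): 8+26 ≤ 39 → not valid
2 of the 6 triples form a triangle.

2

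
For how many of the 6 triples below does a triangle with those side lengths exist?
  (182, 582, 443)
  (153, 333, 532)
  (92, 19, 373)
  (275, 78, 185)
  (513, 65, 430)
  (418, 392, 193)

2

(182,443,582): 182+443 > 582 → valid
(153,333,532): 153+333 ≤ 532 → not valid
(19,92,373): 19+92 ≤ 373 → not valid
(78,185,275): 78+185 ≤ 275 → not valid
(65,430,513): 65+430 ≤ 513 → not valid
(193,392,418): 193+392 > 418 → valid
2 of the 6 triples form a triangle.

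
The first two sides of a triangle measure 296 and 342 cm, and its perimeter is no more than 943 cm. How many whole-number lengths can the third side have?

Triangle inequality: 46 < x < 638. Perimeter ≤ 943 gives x ≤ 943 − 296 − 342 = 305.
So 46 < x ≤ 305; integers 47 through 305: 259 values.

259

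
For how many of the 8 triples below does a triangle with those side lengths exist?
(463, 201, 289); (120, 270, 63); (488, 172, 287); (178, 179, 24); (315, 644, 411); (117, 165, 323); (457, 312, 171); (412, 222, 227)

5

(201,289,463): 201+289 > 463 → valid
(63,120,270): 63+120 ≤ 270 → not valid
(172,287,488): 172+287 ≤ 488 → not valid
(24,178,179): 24+178 > 179 → valid
(315,411,644): 315+411 > 644 → valid
(117,165,323): 117+165 ≤ 323 → not valid
(171,312,457): 171+312 > 457 → valid
(222,227,412): 222+227 > 412 → valid
5 of the 8 triples form a triangle.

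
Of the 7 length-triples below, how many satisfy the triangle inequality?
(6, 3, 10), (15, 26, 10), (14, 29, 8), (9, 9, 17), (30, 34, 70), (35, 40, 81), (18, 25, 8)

(3,6,10): 3+6 ≤ 10 → not valid
(10,15,26): 10+15 ≤ 26 → not valid
(8,14,29): 8+14 ≤ 29 → not valid
(9,9,17): 9+9 > 17 → valid
(30,34,70): 30+34 ≤ 70 → not valid
(35,40,81): 35+40 ≤ 81 → not valid
(8,18,25): 8+18 > 25 → valid
2 of the 7 triples form a triangle.

2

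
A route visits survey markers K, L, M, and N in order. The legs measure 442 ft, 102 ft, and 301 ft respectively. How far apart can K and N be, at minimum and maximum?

39 ≤ KN ≤ 845 ft

The maximum is all hops collinear in one direction: 442 + 102 + 301 = 845.
The longest hop is 442; the others sum to 403. Folding the others back against it leaves at least 442 − 403 = 39.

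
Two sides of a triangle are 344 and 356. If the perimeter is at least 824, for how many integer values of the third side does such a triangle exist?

576

Triangle inequality: 12 < x < 700. Perimeter ≥ 824 gives x ≥ 824 − 344 − 356 = 124.
So 124 ≤ x < 700; integers 124 through 699: 576 values.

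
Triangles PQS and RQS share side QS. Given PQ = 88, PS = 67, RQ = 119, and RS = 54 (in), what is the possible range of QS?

From triangle PQS: |88 − 67| < QS < 88 + 67, i.e. 21 < QS < 155.
From triangle RQS: 65 < QS < 173.
Both must hold, so QS lies in the intersection.

65 < QS < 155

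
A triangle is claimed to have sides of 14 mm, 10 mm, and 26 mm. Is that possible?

No

The longest side is 26, but the other two sum to only 24.
24 < 26, so the triangle inequality fails.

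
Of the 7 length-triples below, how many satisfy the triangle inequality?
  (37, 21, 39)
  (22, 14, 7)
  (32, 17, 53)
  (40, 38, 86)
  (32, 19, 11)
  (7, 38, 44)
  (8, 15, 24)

(21,37,39): 21+37 > 39 → valid
(7,14,22): 7+14 ≤ 22 → not valid
(17,32,53): 17+32 ≤ 53 → not valid
(38,40,86): 38+40 ≤ 86 → not valid
(11,19,32): 11+19 ≤ 32 → not valid
(7,38,44): 7+38 > 44 → valid
(8,15,24): 8+15 ≤ 24 → not valid
2 of the 7 triples form a triangle.

2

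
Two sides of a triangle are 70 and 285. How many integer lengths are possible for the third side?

139

The third side lies in the open interval (215, 355).
Integers from 216 to 354 inclusive: 354 − 216 + 1 = 139.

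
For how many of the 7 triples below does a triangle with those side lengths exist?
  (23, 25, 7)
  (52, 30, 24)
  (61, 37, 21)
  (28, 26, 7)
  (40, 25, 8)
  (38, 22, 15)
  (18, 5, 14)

4

(7,23,25): 7+23 > 25 → valid
(24,30,52): 24+30 > 52 → valid
(21,37,61): 21+37 ≤ 61 → not valid
(7,26,28): 7+26 > 28 → valid
(8,25,40): 8+25 ≤ 40 → not valid
(15,22,38): 15+22 ≤ 38 → not valid
(5,14,18): 5+14 > 18 → valid
4 of the 7 triples form a triangle.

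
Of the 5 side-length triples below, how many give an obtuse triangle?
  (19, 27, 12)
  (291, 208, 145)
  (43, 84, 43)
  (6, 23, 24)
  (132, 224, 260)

(19,27,12): 12²+19² = 505 < 729 = 27² → obtuse
(291,208,145): 145²+208² = 64289 < 84681 = 291² → obtuse
(43,84,43): 43²+43² = 3698 < 7056 = 84² → obtuse
(6,23,24): 6²+23² = 565 < 576 = 24² → obtuse
(132,224,260): 132²+224² = 67600 = 260² → right
4 of the 5 are obtuse.

4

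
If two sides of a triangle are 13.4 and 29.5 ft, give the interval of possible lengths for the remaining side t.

16.1 < t < 42.9 (ft)

By the triangle inequality, t must be less than 13.4 + 29.5 = 42.9 and greater than |13.4 − 29.5| = 16.1.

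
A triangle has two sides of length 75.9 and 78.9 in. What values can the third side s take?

By the triangle inequality, s must be less than 75.9 + 78.9 = 154.8 and greater than |75.9 − 78.9| = 3.0.

3.0 < s < 154.8 (in)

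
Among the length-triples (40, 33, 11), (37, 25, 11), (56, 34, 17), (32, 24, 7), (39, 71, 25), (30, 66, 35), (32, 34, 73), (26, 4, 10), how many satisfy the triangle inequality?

(11,33,40): 11+33 > 40 → valid
(11,25,37): 11+25 ≤ 37 → not valid
(17,34,56): 17+34 ≤ 56 → not valid
(7,24,32): 7+24 ≤ 32 → not valid
(25,39,71): 25+39 ≤ 71 → not valid
(30,35,66): 30+35 ≤ 66 → not valid
(32,34,73): 32+34 ≤ 73 → not valid
(4,10,26): 4+10 ≤ 26 → not valid
1 of the 8 triples forms a triangle.

1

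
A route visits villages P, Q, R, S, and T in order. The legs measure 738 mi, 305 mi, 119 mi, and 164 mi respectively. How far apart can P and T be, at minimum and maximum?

150 ≤ PT ≤ 1326 mi

The maximum is all hops collinear in one direction: 738 + 305 + 119 + 164 = 1326.
The longest hop is 738; the others sum to 588. Folding the others back against it leaves at least 738 − 588 = 150.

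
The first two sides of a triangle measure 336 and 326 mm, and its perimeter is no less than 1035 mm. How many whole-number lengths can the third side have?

Triangle inequality: 10 < x < 662. Perimeter ≥ 1035 gives x ≥ 1035 − 336 − 326 = 373.
So 373 ≤ x < 662; integers 373 through 661: 289 values.

289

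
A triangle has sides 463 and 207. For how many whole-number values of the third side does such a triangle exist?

The third side lies in the open interval (256, 670).
Integers from 257 to 669 inclusive: 669 − 257 + 1 = 413.

413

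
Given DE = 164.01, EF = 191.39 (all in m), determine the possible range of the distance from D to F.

By the triangle inequality, |164.01 − 191.39| ≤ DF ≤ 164.01 + 191.39.

27.38 ≤ DF ≤ 355.40 m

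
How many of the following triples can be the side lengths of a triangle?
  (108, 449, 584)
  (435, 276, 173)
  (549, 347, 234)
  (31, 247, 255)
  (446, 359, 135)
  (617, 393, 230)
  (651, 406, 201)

(108,449,584): 108+449 ≤ 584 → not valid
(173,276,435): 173+276 > 435 → valid
(234,347,549): 234+347 > 549 → valid
(31,247,255): 31+247 > 255 → valid
(135,359,446): 135+359 > 446 → valid
(230,393,617): 230+393 > 617 → valid
(201,406,651): 201+406 ≤ 651 → not valid
5 of the 7 triples form a triangle.

5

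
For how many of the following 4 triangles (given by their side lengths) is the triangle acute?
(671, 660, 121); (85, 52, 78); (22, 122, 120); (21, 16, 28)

1

(671,660,121): 121²+660² = 450241 = 671² → right
(85,52,78): 52²+78² = 8788 > 7225 = 85² → acute
(22,122,120): 22²+120² = 14884 = 122² → right
(21,16,28): 16²+21² = 697 < 784 = 28² → obtuse
1 of the 4 is acute.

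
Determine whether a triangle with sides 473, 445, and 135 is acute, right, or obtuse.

obtuse

Compare the square of the longest side to the sum of squares of the other two: 135² + 445² = 216250 < 223729 = 473².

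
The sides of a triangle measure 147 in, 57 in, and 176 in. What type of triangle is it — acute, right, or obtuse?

obtuse

Compare the square of the longest side to the sum of squares of the other two: 57² + 147² = 24858 < 30976 = 176².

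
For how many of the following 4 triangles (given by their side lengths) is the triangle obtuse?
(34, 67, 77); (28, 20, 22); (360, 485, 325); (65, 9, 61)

2

(34,67,77): 34²+67² = 5645 < 5929 = 77² → obtuse
(28,20,22): 20²+22² = 884 > 784 = 28² → acute
(360,485,325): 325²+360² = 235225 = 485² → right
(65,9,61): 9²+61² = 3802 < 4225 = 65² → obtuse
2 of the 4 are obtuse.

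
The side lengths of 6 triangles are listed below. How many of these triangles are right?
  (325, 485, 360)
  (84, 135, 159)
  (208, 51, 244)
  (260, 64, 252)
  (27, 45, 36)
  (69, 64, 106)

(325,485,360): 325²+360² = 235225 = 485² → right
(84,135,159): 84²+135² = 25281 = 159² → right
(208,51,244): 51²+208² = 45865 < 59536 = 244² → obtuse
(260,64,252): 64²+252² = 67600 = 260² → right
(27,45,36): 27²+36² = 2025 = 45² → right
(69,64,106): 64²+69² = 8857 < 11236 = 106² → obtuse
4 of the 6 are right.

4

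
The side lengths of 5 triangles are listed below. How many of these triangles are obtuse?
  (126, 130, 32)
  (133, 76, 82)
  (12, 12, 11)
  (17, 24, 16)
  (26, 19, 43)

(126,130,32): 32²+126² = 16900 = 130² → right
(133,76,82): 76²+82² = 12500 < 17689 = 133² → obtuse
(12,12,11): 11²+12² = 265 > 144 = 12² → acute
(17,24,16): 16²+17² = 545 < 576 = 24² → obtuse
(26,19,43): 19²+26² = 1037 < 1849 = 43² → obtuse
3 of the 5 are obtuse.

3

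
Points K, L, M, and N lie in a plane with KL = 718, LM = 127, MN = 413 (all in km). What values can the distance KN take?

The maximum is all hops collinear in one direction: 718 + 127 + 413 = 1258.
The longest hop is 718; the others sum to 540. Folding the others back against it leaves at least 718 − 540 = 178.

178 ≤ KN ≤ 1258 km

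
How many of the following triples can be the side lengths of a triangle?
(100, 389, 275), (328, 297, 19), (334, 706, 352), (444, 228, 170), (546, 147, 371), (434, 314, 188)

(100,275,389): 100+275 ≤ 389 → not valid
(19,297,328): 19+297 ≤ 328 → not valid
(334,352,706): 334+352 ≤ 706 → not valid
(170,228,444): 170+228 ≤ 444 → not valid
(147,371,546): 147+371 ≤ 546 → not valid
(188,314,434): 188+314 > 434 → valid
1 of the 6 triples forms a triangle.

1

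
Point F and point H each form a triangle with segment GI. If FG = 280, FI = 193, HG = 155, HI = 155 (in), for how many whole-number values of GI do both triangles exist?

222

From triangle FGI: 87 < GI < 473.
From triangle HGI: 0 < GI < 310.
Intersection: 87 < GI < 310, so integers 88 through 309: 222 values.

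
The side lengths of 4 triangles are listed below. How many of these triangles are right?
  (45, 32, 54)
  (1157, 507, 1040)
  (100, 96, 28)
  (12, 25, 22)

2

(45,32,54): 32²+45² = 3049 > 2916 = 54² → acute
(1157,507,1040): 507²+1040² = 1338649 = 1157² → right
(100,96,28): 28²+96² = 10000 = 100² → right
(12,25,22): 12²+22² = 628 > 625 = 25² → acute
2 of the 4 are right.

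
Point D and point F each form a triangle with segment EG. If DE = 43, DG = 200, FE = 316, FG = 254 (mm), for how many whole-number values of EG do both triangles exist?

85

From triangle DEG: 157 < EG < 243.
From triangle FEG: 62 < EG < 570.
Intersection: 157 < EG < 243, so integers 158 through 242: 85 values.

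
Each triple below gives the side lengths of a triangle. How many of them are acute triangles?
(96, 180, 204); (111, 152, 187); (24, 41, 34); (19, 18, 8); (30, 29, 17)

(96,180,204): 96²+180² = 41616 = 204² → right
(111,152,187): 111²+152² = 35425 > 34969 = 187² → acute
(24,41,34): 24²+34² = 1732 > 1681 = 41² → acute
(19,18,8): 8²+18² = 388 > 361 = 19² → acute
(30,29,17): 17²+29² = 1130 > 900 = 30² → acute
4 of the 5 are acute.

4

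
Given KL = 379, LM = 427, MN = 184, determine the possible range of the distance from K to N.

The maximum is all hops collinear in one direction: 379 + 427 + 184 = 990.
The longest hop is 427; the others sum to 563. Since 427 ≤ 563, the path can fold back on itself completely, so the minimum distance is 0.

0 ≤ KN ≤ 990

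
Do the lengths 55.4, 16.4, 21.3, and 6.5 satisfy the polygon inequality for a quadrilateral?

No

For a quadrilateral, each side must be shorter than the sum of the others.
Here the longest side is 55.4, but the remaining 3 sides sum to only 44.2.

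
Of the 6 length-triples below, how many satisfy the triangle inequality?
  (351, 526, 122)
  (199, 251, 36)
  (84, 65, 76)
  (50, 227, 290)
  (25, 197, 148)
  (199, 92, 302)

1

(122,351,526): 122+351 ≤ 526 → not valid
(36,199,251): 36+199 ≤ 251 → not valid
(65,76,84): 65+76 > 84 → valid
(50,227,290): 50+227 ≤ 290 → not valid
(25,148,197): 25+148 ≤ 197 → not valid
(92,199,302): 92+199 ≤ 302 → not valid
1 of the 6 triples forms a triangle.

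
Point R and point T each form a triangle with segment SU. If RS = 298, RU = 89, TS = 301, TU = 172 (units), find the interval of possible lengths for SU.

209 < SU < 387

From triangle RSU: |298 − 89| < SU < 298 + 89, i.e. 209 < SU < 387.
From triangle TSU: 129 < SU < 473.
Both must hold, so SU lies in the intersection.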